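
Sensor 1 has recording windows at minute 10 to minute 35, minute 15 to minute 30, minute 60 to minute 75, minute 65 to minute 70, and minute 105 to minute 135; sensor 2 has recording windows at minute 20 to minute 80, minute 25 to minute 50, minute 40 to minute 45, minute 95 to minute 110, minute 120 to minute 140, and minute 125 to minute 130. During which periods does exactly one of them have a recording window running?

A, merged: minute 10 to minute 35, minute 60 to minute 75, minute 105 to minute 135.
B, merged: minute 20 to minute 80, minute 95 to minute 110, minute 120 to minute 140.
A \ B = minute 10 to minute 20, minute 110 to minute 120.
B \ A = minute 35 to minute 60, minute 75 to minute 80, minute 95 to minute 105, minute 135 to minute 140.
Union of the two gives the symmetric difference.

minute 10 to minute 20, minute 35 to minute 60, minute 75 to minute 80, minute 95 to minute 105, minute 110 to minute 120, minute 135 to minute 140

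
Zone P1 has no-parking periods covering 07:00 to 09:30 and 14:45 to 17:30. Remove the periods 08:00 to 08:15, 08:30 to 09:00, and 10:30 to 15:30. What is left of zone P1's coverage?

07:00–09:30 minus B → 07:00–08:00, 08:15–08:30, 09:00–09:30.
14:45–17:30 minus B → 15:30–17:30.

07:00–08:00, 08:15–08:30, 09:00–09:30, 15:30–17:30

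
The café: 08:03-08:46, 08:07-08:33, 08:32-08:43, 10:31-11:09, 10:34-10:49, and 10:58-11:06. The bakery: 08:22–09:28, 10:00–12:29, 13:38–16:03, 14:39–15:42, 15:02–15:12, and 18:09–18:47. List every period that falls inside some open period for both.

A, merged: 08:03-08:46, 10:31-11:09.
B, merged: 08:22-09:28, 10:00-12:29, 13:38-16:03, 18:09-18:47.
08:03-08:46 ∩ B → 08:22-08:46.
10:31-11:09 ∩ B → 10:31-11:09.

08:22-08:46, 10:31-11:09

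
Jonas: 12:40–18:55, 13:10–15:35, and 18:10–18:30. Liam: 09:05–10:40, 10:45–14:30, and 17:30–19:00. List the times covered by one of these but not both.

A, merged: 12:40-18:55.
A but not B: 14:30-17:30.
B but not A: 09:05-10:40, 10:45-12:40, 18:55-19:00.
Combining gives A △ B.

09:05-10:40, 10:45-12:40, 14:30-17:30, 18:55-19:00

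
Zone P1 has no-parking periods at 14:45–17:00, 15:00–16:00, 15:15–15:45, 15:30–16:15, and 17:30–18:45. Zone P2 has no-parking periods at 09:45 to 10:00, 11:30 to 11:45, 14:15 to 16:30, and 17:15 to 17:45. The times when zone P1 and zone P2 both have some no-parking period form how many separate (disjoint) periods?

Merge the first list: 14:45-17:00, 17:30-18:45.
A ∩ B = 14:45-16:30, 17:30-17:45.
That is 2 disjoint pieces.

2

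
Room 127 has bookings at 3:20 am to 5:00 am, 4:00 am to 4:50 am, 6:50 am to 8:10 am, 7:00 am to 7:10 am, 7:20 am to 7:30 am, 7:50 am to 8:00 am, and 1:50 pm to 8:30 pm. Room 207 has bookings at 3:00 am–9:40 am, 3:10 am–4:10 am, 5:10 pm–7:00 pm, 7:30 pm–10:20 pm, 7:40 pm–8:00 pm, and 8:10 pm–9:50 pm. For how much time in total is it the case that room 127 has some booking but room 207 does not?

A, merged: 3:20 am–5:00 am, 6:50 am–8:10 am, 1:50 pm–8:30 pm.
B, merged: 3:00 am–9:40 am, 5:10 pm–7:00 pm, 7:30 pm–10:20 pm.
A \ B = 1:50 pm–5:10 pm, 7:00 pm–7:30 pm.
Total: 3 h 20 min + 30 min = 3 h 50 min.

3 h 50 min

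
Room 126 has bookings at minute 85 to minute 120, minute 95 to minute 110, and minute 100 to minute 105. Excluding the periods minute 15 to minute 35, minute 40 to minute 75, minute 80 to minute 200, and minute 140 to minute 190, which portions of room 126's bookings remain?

none

First set merges to minute 85 to minute 120.
Second set merges to minute 15 to minute 35, minute 40 to minute 75, minute 80 to minute 200.
minute 85 to minute 120: entirely removed.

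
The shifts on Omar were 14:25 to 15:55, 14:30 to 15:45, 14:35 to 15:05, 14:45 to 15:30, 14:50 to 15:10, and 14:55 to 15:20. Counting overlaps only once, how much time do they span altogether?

1 h 30 min

Merged: 14:25–15:55.
Length: 1 h 30 min.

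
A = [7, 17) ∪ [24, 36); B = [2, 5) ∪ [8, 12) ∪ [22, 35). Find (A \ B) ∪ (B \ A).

Only in the first: [7, 8), [12, 17), [35, 36).
Only in the second: [2, 5), [22, 24).
Together these are the periods covered by exactly one.

[2, 5) ∪ [7, 8) ∪ [12, 17) ∪ [22, 24) ∪ [35, 36)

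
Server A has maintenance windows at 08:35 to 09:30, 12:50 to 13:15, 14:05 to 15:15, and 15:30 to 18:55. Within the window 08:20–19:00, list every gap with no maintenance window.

Covered (merged): 08:35-09:30, 12:50-13:15, 14:05-15:15, 15:30-18:55.
Gaps within 08:20-19:00: 08:20-08:35, 09:30-12:50, 13:15-14:05, 15:15-15:30, 18:55-19:00.

08:20-08:35, 09:30-12:50, 13:15-14:05, 15:15-15:30, 18:55-19:00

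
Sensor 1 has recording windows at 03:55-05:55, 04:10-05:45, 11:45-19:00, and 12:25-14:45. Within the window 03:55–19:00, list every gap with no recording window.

05:55–11:45

After merging, the occupied span is 03:55–05:55, 11:45–19:00.
Uncovered inside 03:55–19:00: 05:55–11:45.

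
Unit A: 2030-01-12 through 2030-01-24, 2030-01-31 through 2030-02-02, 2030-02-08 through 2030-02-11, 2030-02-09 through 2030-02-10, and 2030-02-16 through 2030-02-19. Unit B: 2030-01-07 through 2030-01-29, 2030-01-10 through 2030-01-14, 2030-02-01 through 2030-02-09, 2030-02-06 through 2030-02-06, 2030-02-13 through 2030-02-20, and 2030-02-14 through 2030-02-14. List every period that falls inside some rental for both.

Merge the first list: 2030-01-12 through 2030-01-24, 2030-01-31 through 2030-02-02, 2030-02-08 through 2030-02-11, 2030-02-16 through 2030-02-19.
Merge the second list: 2030-01-07 through 2030-01-29, 2030-02-01 through 2030-02-09, 2030-02-13 through 2030-02-20.
2030-01-12 through 2030-01-24 overlaps B on 2030-01-12 through 2030-01-24.
2030-01-31 through 2030-02-02 overlaps B on 2030-02-01 through 2030-02-02.
2030-02-08 through 2030-02-11 overlaps B on 2030-02-08 through 2030-02-09.
2030-02-16 through 2030-02-19 overlaps B on 2030-02-16 through 2030-02-19.

2030-01-12 through 2030-01-24, 2030-02-01 through 2030-02-02, 2030-02-08 through 2030-02-09, 2030-02-16 through 2030-02-19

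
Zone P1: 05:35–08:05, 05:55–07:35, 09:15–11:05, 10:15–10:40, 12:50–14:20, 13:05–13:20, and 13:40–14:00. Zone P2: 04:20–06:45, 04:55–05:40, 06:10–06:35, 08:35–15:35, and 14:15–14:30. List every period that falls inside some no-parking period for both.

Merge the first list: 05:35–08:05, 09:15–11:05, 12:50–14:20.
Merge the second list: 04:20–06:45, 08:35–15:35.
05:35–08:05 overlaps B on 05:35–06:45.
09:15–11:05 overlaps B on 09:15–11:05.
12:50–14:20 overlaps B on 12:50–14:20.

05:35–06:45, 09:15–11:05, 12:50–14:20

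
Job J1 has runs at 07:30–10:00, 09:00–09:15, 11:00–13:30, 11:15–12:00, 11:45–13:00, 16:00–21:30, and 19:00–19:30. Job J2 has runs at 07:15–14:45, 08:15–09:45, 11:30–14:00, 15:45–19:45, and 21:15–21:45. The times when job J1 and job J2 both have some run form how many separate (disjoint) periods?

4

Merge the first list: 07:30-10:00, 11:00-13:30, 16:00-21:30.
Merge the second list: 07:15-14:45, 15:45-19:45, 21:15-21:45.
A ∩ B = 07:30-10:00, 11:00-13:30, 16:00-19:45, 21:15-21:30.
That is 4 disjoint pieces.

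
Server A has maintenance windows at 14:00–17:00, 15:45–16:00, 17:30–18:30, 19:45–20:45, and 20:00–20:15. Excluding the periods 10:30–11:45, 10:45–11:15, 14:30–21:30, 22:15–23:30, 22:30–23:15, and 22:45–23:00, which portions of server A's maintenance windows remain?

First set merges to 14:00–17:00, 17:30–18:30, 19:45–20:45.
Second set merges to 10:30–11:45, 14:30–21:30, 22:15–23:30.
14:00–17:00 with B removed leaves 14:00–14:30.
17:30–18:30 lies entirely inside B → drops out.
19:45–20:45 lies entirely inside B → drops out.

14:00–14:30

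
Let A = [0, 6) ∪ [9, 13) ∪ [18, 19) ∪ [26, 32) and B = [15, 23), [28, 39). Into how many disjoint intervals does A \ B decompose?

A \ B = [0, 6), [9, 13), [26, 28).
That is 3 disjoint pieces.

3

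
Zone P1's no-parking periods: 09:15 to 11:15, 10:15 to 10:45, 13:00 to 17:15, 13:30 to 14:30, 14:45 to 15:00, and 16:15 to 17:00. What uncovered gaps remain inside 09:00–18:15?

09:00–09:15, 11:15–13:00, 17:15–18:15

The merged coverage is 09:15–11:15, 13:00–17:15.
Gaps within 09:00–18:15: 09:00–09:15, 11:15–13:00, 17:15–18:15.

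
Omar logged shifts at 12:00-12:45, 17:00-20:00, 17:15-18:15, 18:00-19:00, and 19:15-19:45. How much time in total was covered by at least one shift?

3 h 45 min

Merged: 12:00–12:45, 17:00–20:00.
Lengths: 45 min + 3 h = 3 h 45 min.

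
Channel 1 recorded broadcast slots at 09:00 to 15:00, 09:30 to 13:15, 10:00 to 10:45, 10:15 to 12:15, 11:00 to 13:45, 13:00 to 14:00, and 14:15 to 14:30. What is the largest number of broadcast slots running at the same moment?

At 10:15, 4 of the intervals are simultaneously active.
No point has more.

4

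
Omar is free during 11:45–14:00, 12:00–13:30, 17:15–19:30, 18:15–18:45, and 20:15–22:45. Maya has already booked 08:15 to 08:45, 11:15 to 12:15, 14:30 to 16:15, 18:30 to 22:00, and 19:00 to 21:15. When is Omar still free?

First set merges to 11:45–14:00, 17:15–19:30, 20:15–22:45.
Second set merges to 08:15–08:45, 11:15–12:15, 14:30–16:15, 18:30–22:00.
11:45–14:00 with B removed leaves 12:15–14:00.
17:15–19:30 with B removed leaves 17:15–18:30.
20:15–22:45 with B removed leaves 22:00–22:45.

12:15–14:00, 17:15–18:30, 22:00–22:45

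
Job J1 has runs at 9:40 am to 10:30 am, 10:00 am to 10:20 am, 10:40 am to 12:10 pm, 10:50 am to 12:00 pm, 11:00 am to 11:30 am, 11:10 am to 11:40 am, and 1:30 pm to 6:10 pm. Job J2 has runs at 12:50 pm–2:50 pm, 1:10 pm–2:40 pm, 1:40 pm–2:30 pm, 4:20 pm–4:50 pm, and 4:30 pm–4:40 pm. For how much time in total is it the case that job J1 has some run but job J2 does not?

Merge the first list: 9:40 am–10:30 am, 10:40 am–12:10 pm, 1:30 pm–6:10 pm.
Merge the second list: 12:50 pm–2:50 pm, 4:20 pm–4:50 pm.
A \ B = 9:40 am–10:30 am, 10:40 am–12:10 pm, 2:50 pm–4:20 pm, 4:50 pm–6:10 pm.
Total: 50 min + 1 h 30 min + 1 h 30 min + 1 h 20 min = 5 h 10 min.

5 h 10 min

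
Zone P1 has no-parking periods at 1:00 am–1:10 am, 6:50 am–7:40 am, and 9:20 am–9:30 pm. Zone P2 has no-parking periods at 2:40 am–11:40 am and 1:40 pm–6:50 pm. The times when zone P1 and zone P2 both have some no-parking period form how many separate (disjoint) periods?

A ∩ B = 6:50 am–7:40 am, 9:20 am–11:40 am, 1:40 pm–6:50 pm.
That is 3 disjoint pieces.

3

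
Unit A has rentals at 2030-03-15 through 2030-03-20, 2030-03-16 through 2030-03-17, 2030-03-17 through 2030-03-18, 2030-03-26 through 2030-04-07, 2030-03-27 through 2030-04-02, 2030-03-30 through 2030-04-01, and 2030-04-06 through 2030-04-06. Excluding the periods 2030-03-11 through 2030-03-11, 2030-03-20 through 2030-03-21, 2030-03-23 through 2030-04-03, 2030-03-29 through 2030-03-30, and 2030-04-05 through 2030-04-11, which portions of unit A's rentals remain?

Merge the first list: 2030-03-15 through 2030-03-20, 2030-03-26 through 2030-04-07.
Merge the second list: 2030-03-11 through 2030-03-11, 2030-03-20 through 2030-03-21, 2030-03-23 through 2030-04-03, 2030-04-05 through 2030-04-11.
2030-03-15 through 2030-03-20 \ B = 2030-03-15 through 2030-03-19.
2030-03-26 through 2030-04-07 \ B = 2030-04-04 through 2030-04-04.

2030-03-15 through 2030-03-19, 2030-04-04 through 2030-04-04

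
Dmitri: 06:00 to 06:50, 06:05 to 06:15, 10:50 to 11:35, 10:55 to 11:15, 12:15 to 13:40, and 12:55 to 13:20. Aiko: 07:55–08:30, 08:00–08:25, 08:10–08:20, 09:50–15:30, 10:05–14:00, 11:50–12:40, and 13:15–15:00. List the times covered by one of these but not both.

First set merges to 06:00–06:50, 10:50–11:35, 12:15–13:40.
Second set merges to 07:55–08:30, 09:50–15:30.
A \ B = 06:00–06:50.
B \ A = 07:55–08:30, 09:50–10:50, 11:35–12:15, 13:40–15:30.
Union of the two gives the symmetric difference.

06:00–06:50, 07:55–08:30, 09:50–10:50, 11:35–12:15, 13:40–15:30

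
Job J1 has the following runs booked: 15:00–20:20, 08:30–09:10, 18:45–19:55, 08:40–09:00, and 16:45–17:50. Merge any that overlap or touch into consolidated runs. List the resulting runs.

08:30-09:10, 15:00-20:20

Sort by start: 08:30-09:10, 08:40-09:00, 15:00-20:20, 16:45-17:50, 18:45-19:55.
08:40-09:00 overlaps/touches 08:30-09:10 → extend to 08:30-09:10.
15:00-20:20 is disjoint → start new block.
16:45-17:50 overlaps/touches 15:00-20:20 → extend to 15:00-20:20.
18:45-19:55 overlaps/touches 15:00-20:20 → extend to 15:00-20:20.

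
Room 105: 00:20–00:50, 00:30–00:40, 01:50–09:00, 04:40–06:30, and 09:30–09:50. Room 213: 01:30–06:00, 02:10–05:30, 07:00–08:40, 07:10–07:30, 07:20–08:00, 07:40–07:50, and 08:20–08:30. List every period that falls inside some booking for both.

01:50–06:00, 07:00–08:40

A, merged: 00:20–00:50, 01:50–09:00, 09:30–09:50.
B, merged: 01:30–06:00, 07:00–08:40.
00:20–00:50 meets no B interval.
01:50–09:00 ∩ B → 01:50–06:00, 07:00–08:40.
09:30–09:50 meets no B interval.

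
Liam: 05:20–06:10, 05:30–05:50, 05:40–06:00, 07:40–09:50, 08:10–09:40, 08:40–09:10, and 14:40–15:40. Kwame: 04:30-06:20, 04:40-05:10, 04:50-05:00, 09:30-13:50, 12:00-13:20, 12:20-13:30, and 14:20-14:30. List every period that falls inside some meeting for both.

05:20–06:10, 09:30–09:50

Merge the first list: 05:20–06:10, 07:40–09:50, 14:40–15:40.
Merge the second list: 04:30–06:20, 09:30–13:50, 14:20–14:30.
05:20–06:10 meets the second set on 05:20–06:10.
07:40–09:50 meets the second set on 09:30–09:50.
14:40–15:40: no overlap with the second set.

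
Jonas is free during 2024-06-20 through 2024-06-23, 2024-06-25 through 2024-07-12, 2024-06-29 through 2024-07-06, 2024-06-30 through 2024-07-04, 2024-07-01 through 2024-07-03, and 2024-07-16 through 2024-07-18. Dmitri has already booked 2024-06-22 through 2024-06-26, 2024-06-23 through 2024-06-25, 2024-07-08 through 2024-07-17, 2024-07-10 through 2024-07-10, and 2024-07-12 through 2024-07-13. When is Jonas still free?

Merge the first list: 2024-06-20 through 2024-06-23, 2024-06-25 through 2024-07-12, 2024-07-16 through 2024-07-18.
Merge the second list: 2024-06-22 through 2024-06-26, 2024-07-08 through 2024-07-17.
2024-06-20 through 2024-06-23 \ B = 2024-06-20 through 2024-06-21.
2024-06-25 through 2024-07-12 \ B = 2024-06-27 through 2024-07-07.
2024-07-16 through 2024-07-18 \ B = 2024-07-18 through 2024-07-18.

2024-06-20 through 2024-06-21, 2024-06-27 through 2024-07-07, 2024-07-18 through 2024-07-18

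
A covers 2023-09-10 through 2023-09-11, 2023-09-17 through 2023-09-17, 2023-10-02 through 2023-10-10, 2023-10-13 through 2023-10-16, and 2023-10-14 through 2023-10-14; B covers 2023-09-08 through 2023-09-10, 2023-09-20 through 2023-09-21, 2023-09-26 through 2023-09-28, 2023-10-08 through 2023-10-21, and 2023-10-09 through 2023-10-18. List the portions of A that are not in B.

2023-09-11 through 2023-09-11, 2023-09-17 through 2023-09-17, 2023-10-02 through 2023-10-07

A, merged: 2023-09-10 through 2023-09-11, 2023-09-17 through 2023-09-17, 2023-10-02 through 2023-10-10, 2023-10-13 through 2023-10-16.
B, merged: 2023-09-08 through 2023-09-10, 2023-09-20 through 2023-09-21, 2023-09-26 through 2023-09-28, 2023-10-08 through 2023-10-21.
2023-09-10 through 2023-09-11 with B removed leaves 2023-09-11 through 2023-09-11.
2023-09-17 through 2023-09-17 is untouched.
2023-10-02 through 2023-10-10 with B removed leaves 2023-10-02 through 2023-10-07.
2023-10-13 through 2023-10-16 lies entirely inside B → drops out.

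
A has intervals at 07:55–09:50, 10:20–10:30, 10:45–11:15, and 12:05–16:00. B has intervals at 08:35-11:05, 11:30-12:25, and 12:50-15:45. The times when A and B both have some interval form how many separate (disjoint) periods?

5

A ∩ B = 08:35–09:50, 10:20–10:30, 10:45–11:05, 12:05–12:25, 12:50–15:45.
That is 5 disjoint pieces.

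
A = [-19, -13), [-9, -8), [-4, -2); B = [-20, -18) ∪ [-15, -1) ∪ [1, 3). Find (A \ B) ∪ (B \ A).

Only in the first: [-18, -15).
Only in the second: [-20, -19), [-13, -9), [-8, -4), [-2, -1), [1, 3).
Together these are the periods covered by exactly one.

[-20, -19) ∪ [-18, -15) ∪ [-13, -9) ∪ [-8, -4) ∪ [-2, -1) ∪ [1, 3)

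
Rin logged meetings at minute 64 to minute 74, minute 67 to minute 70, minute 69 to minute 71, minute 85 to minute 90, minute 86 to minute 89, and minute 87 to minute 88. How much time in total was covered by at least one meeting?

15 minutes

Merged: minute 64 to minute 74, minute 85 to minute 90.
Lengths: 10 minutes + 5 minutes = 15 minutes.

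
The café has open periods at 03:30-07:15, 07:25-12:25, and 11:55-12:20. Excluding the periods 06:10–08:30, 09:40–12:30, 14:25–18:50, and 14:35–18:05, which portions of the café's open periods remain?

03:30-06:10, 08:30-09:40

First set merges to 03:30-07:15, 07:25-12:25.
Second set merges to 06:10-08:30, 09:40-12:30, 14:25-18:50.
03:30-07:15 minus B → 03:30-06:10.
07:25-12:25 minus B → 08:30-09:40.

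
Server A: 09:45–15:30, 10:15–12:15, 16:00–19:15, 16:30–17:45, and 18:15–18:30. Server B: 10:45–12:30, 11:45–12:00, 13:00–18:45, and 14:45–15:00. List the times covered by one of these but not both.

Merge the first list: 09:45–15:30, 16:00–19:15.
Merge the second list: 10:45–12:30, 13:00–18:45.
A but not B: 09:45–10:45, 12:30–13:00, 18:45–19:15.
B but not A: 15:30–16:00.
Combining gives A △ B.

09:45–10:45, 12:30–13:00, 15:30–16:00, 18:45–19:15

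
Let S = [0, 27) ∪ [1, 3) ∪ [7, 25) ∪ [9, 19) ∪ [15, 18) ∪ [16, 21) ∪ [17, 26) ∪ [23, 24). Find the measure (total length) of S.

27

Merged: [0, 27).
Length: 27.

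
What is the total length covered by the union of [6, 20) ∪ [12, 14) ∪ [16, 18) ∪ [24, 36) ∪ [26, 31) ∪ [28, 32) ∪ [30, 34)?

Merged: [6, 20), [24, 36).
Lengths: 14 + 12 = 26.

26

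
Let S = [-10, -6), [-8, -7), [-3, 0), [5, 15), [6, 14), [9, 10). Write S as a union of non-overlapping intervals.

[-8, -7) overlaps/touches [-10, -6) → extend to [-10, -6).
[-3, 0) is disjoint → start new block.
[5, 15) is disjoint → start new block.
[6, 14) overlaps/touches [5, 15) → extend to [5, 15).
[9, 10) overlaps/touches [5, 15) → extend to [5, 15).

[-10, -6) ∪ [-3, 0) ∪ [5, 15)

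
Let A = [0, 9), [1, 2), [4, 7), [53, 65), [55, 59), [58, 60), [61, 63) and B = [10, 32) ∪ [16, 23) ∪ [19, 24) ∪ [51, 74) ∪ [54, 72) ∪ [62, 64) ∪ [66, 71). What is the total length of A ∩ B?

12

Merge the first list: [0, 9), [53, 65).
Merge the second list: [10, 32), [51, 74).
A ∩ B = [53, 65).
Total: 12.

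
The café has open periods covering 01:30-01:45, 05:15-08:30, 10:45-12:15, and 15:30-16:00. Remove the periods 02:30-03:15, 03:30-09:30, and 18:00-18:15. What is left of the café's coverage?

01:30–01:45: no B overlap → unchanged.
05:15–08:30: fully covered by B → removed.
10:45–12:15: no B overlap → unchanged.
15:30–16:00: no B overlap → unchanged.

01:30–01:45, 10:45–12:15, 15:30–16:00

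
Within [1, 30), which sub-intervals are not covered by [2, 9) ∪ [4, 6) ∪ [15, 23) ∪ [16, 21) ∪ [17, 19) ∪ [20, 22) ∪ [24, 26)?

[1, 2) ∪ [9, 15) ∪ [23, 24) ∪ [26, 30)

The merged coverage is [2, 9), [15, 23), [24, 26).
Complement within [1, 30): [1, 2), [9, 15), [23, 24), [26, 30).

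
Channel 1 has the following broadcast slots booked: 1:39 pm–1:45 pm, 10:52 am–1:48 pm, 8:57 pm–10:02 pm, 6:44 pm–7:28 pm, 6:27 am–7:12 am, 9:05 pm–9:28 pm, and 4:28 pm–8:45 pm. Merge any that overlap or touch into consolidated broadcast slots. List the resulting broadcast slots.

Sort by start: 6:27 am-7:12 am, 10:52 am-1:48 pm, 1:39 pm-1:45 pm, 4:28 pm-8:45 pm, 6:44 pm-7:28 pm, 8:57 pm-10:02 pm, 9:05 pm-9:28 pm.
10:52 am-1:48 pm is disjoint → start new block.
1:39 pm-1:45 pm overlaps/touches 10:52 am-1:48 pm → extend to 10:52 am-1:48 pm.
4:28 pm-8:45 pm is disjoint → start new block.
6:44 pm-7:28 pm overlaps/touches 4:28 pm-8:45 pm → extend to 4:28 pm-8:45 pm.
8:57 pm-10:02 pm is disjoint → start new block.
9:05 pm-9:28 pm overlaps/touches 8:57 pm-10:02 pm → extend to 8:57 pm-10:02 pm.

6:27 am-7:12 am, 10:52 am-1:48 pm, 4:28 pm-8:45 pm, 8:57 pm-10:02 pm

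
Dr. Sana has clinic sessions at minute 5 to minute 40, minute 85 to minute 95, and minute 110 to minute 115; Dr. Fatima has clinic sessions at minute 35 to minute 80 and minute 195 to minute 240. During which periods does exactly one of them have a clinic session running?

A \ B = minute 5 to minute 35, minute 85 to minute 95, minute 110 to minute 115.
B \ A = minute 40 to minute 80, minute 195 to minute 240.
Union of the two gives the symmetric difference.

minute 5 to minute 35, minute 40 to minute 80, minute 85 to minute 95, minute 110 to minute 115, minute 195 to minute 240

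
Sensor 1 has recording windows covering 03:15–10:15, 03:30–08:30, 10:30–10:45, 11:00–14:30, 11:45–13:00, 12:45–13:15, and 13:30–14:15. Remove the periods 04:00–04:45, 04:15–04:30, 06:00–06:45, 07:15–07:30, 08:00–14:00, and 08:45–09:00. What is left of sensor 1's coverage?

First set merges to 03:15–10:15, 10:30–10:45, 11:00–14:30.
Second set merges to 04:00–04:45, 06:00–06:45, 07:15–07:30, 08:00–14:00.
03:15–10:15 \ B = 03:15–04:00, 04:45–06:00, 06:45–07:15, 07:30–08:00.
10:30–10:45: entirely removed.
11:00–14:30 \ B = 14:00–14:30.

03:15–04:00, 04:45–06:00, 06:45–07:15, 07:30–08:00, 14:00–14:30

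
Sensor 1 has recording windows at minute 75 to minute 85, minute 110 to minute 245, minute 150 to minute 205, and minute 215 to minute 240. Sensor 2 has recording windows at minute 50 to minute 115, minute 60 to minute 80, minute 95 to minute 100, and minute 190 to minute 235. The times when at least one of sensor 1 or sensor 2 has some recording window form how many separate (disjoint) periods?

First set merges to minute 75 to minute 85, minute 110 to minute 245.
Second set merges to minute 50 to minute 115, minute 190 to minute 235.
A ∪ B = minute 50 to minute 245.
That is 1 disjoint piece.

1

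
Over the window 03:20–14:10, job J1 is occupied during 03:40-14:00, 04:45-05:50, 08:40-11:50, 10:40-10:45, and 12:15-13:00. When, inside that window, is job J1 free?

03:20–03:40, 14:00–14:10

Covered (merged): 03:40–14:00.
Complement within 03:20–14:10: 03:20–03:40, 14:00–14:10.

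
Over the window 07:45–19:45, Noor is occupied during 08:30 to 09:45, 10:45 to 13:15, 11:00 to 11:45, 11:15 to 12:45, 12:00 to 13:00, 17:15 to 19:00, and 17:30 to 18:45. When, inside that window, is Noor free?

After merging, the occupied span is 08:30–09:45, 10:45–13:15, 17:15–19:00.
Gaps within 07:45–19:45: 07:45–08:30, 09:45–10:45, 13:15–17:15, 19:00–19:45.

07:45–08:30, 09:45–10:45, 13:15–17:15, 19:00–19:45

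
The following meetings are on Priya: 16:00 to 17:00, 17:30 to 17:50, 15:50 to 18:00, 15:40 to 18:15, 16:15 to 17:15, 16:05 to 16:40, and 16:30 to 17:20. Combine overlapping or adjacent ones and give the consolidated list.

15:40–18:15

Sort by start: 15:40–18:15, 15:50–18:00, 16:00–17:00, 16:05–16:40, 16:15–17:15, 16:30–17:20, 17:30–17:50.
15:50–18:00 overlaps/touches 15:40–18:15 → extend to 15:40–18:15.
16:00–17:00 overlaps/touches 15:40–18:15 → extend to 15:40–18:15.
16:05–16:40 overlaps/touches 15:40–18:15 → extend to 15:40–18:15.
16:15–17:15 overlaps/touches 15:40–18:15 → extend to 15:40–18:15.
16:30–17:20 overlaps/touches 15:40–18:15 → extend to 15:40–18:15.
17:30–17:50 overlaps/touches 15:40–18:15 → extend to 15:40–18:15.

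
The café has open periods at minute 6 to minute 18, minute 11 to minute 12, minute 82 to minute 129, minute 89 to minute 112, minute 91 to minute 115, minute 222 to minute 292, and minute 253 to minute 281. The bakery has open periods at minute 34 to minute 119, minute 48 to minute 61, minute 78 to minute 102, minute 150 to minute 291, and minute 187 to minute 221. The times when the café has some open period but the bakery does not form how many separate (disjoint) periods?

Merge the first list: minute 6 to minute 18, minute 82 to minute 129, minute 222 to minute 292.
Merge the second list: minute 34 to minute 119, minute 150 to minute 291.
A \ B = minute 6 to minute 18, minute 119 to minute 129, minute 291 to minute 292.
That is 3 disjoint pieces.

3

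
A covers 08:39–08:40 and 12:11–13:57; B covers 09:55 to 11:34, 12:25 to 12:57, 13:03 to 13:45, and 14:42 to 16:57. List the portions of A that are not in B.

08:39–08:40: nothing removed.
12:11–13:57 \ B = 12:11–12:25, 12:57–13:03, 13:45–13:57.

08:39–08:40, 12:11–12:25, 12:57–13:03, 13:45–13:57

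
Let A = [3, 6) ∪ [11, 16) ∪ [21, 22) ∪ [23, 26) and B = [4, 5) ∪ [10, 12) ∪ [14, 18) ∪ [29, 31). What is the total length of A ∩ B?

4

A ∩ B = [4, 5), [11, 12), [14, 16).
Total: 1 + 1 + 2 = 4.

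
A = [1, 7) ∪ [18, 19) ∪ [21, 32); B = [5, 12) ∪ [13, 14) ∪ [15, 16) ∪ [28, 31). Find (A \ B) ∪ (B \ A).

Only in the first: [1, 5), [18, 19), [21, 28), [31, 32).
Only in the second: [7, 12), [13, 14), [15, 16).
Together these are the periods covered by exactly one.

[1, 5) ∪ [7, 12) ∪ [13, 14) ∪ [15, 16) ∪ [18, 19) ∪ [21, 28) ∪ [31, 32)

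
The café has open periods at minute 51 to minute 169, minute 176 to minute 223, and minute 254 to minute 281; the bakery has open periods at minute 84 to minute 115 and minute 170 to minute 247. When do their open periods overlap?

minute 84 to minute 115, minute 176 to minute 223

minute 51 to minute 169 overlaps B on minute 84 to minute 115.
minute 176 to minute 223 overlaps B on minute 176 to minute 223.
minute 254 to minute 281 falls entirely outside B.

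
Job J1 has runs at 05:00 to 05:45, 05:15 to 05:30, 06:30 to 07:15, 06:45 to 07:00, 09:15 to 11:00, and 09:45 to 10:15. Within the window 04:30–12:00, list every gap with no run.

The merged coverage is 05:00–05:45, 06:30–07:15, 09:15–11:00.
Gaps within 04:30–12:00: 04:30–05:00, 05:45–06:30, 07:15–09:15, 11:00–12:00.

04:30–05:00, 05:45–06:30, 07:15–09:15, 11:00–12:00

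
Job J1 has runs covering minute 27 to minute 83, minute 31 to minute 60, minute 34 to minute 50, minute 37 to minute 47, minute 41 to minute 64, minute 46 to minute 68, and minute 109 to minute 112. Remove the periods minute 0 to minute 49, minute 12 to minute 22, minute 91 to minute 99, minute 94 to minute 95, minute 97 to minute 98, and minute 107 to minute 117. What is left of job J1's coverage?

First set merges to minute 27 to minute 83, minute 109 to minute 112.
Second set merges to minute 0 to minute 49, minute 91 to minute 99, minute 107 to minute 117.
minute 27 to minute 83 \ B = minute 49 to minute 83.
minute 109 to minute 112: entirely removed.

minute 49 to minute 83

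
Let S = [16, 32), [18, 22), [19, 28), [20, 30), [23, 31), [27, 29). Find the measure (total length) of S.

Merged: [16, 32).
Length: 16.

16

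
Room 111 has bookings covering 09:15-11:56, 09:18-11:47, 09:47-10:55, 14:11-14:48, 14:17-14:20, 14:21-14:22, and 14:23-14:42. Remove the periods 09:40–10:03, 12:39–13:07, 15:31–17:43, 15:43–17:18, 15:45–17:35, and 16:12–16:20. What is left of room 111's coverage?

09:15–09:40, 10:03–11:56, 14:11–14:48

First set merges to 09:15–11:56, 14:11–14:48.
Second set merges to 09:40–10:03, 12:39–13:07, 15:31–17:43.
09:15–11:56 with B removed leaves 09:15–09:40, 10:03–11:56.
14:11–14:48 is untouched.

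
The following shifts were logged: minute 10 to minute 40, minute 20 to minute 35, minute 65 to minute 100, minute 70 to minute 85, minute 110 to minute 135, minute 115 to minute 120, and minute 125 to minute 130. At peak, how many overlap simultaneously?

2

Sweep endpoints in order; track running count of active intervals.
Peak of 2 reached at minute 20.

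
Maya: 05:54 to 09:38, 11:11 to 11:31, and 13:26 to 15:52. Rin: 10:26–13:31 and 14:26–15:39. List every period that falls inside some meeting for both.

11:11-11:31, 13:26-13:31, 14:26-15:39

05:54-09:38: no overlap with the second set.
11:11-11:31 meets the second set on 11:11-11:31.
13:26-15:52 meets the second set on 13:26-13:31, 14:26-15:39.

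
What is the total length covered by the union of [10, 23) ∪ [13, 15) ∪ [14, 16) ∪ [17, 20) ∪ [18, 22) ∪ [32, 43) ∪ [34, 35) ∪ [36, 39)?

Merged: [10, 23), [32, 43).
Lengths: 13 + 11 = 24.

24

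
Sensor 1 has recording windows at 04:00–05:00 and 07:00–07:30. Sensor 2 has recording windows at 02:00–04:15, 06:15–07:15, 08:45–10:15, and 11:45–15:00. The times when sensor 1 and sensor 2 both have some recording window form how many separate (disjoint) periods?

A ∩ B = 04:00–04:15, 07:00–07:15.
That is 2 disjoint pieces.

2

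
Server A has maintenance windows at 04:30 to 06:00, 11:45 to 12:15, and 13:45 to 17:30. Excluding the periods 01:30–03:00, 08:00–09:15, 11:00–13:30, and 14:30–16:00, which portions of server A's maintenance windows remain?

04:30-06:00: no B overlap → unchanged.
11:45-12:15: fully covered by B → removed.
13:45-17:30 minus B → 13:45-14:30, 16:00-17:30.

04:30-06:00, 13:45-14:30, 16:00-17:30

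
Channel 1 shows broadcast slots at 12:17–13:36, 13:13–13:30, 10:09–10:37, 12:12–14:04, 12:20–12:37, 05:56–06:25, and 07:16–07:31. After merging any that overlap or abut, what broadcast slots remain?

05:56–06:25, 07:16–07:31, 10:09–10:37, 12:12–14:04

Sort by start: 05:56–06:25, 07:16–07:31, 10:09–10:37, 12:12–14:04, 12:17–13:36, 12:20–12:37, 13:13–13:30.
07:16–07:31 is disjoint → start new block.
10:09–10:37 is disjoint → start new block.
12:12–14:04 is disjoint → start new block.
12:17–13:36 overlaps/touches 12:12–14:04 → extend to 12:12–14:04.
12:20–12:37 overlaps/touches 12:12–14:04 → extend to 12:12–14:04.
13:13–13:30 overlaps/touches 12:12–14:04 → extend to 12:12–14:04.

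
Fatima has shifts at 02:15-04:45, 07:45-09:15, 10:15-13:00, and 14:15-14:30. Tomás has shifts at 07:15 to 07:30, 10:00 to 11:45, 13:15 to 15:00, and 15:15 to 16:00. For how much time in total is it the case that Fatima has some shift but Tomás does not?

5 h 15 min

A \ B = 02:15–04:45, 07:45–09:15, 11:45–13:00.
Total: 2 h 30 min + 1 h 30 min + 1 h 15 min = 5 h 15 min.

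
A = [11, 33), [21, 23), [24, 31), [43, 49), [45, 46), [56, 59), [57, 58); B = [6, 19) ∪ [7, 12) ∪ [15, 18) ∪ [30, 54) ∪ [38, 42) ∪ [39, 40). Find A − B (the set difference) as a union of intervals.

[19, 30) ∪ [56, 59)

Merge the first list: [11, 33), [43, 49), [56, 59).
Merge the second list: [6, 19), [30, 54).
[11, 33) with B removed leaves [19, 30).
[43, 49) lies entirely inside B → drops out.
[56, 59) is untouched.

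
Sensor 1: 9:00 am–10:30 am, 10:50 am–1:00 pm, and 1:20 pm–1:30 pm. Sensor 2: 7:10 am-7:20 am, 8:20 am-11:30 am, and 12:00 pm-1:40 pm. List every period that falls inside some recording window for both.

9:00 am–10:30 am ∩ B → 9:00 am–10:30 am.
10:50 am–1:00 pm ∩ B → 10:50 am–11:30 am, 12:00 pm–1:00 pm.
1:20 pm–1:30 pm ∩ B → 1:20 pm–1:30 pm.

9:00 am–10:30 am, 10:50 am–11:30 am, 12:00 pm–1:00 pm, 1:20 pm–1:30 pm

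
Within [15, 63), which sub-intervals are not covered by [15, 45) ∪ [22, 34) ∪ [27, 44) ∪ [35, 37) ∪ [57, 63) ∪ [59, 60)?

[45, 57)

The merged coverage is [15, 45), [57, 63).
Uncovered inside [15, 63): [45, 57).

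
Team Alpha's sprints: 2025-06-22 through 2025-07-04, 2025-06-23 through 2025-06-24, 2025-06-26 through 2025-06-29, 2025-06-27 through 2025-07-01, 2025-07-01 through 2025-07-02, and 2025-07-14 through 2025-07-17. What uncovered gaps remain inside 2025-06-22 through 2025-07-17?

After merging, the occupied span is 2025-06-22 through 2025-07-04, 2025-07-14 through 2025-07-17.
Uncovered inside 2025-06-22 through 2025-07-17: 2025-07-05 through 2025-07-13.

2025-07-05 through 2025-07-13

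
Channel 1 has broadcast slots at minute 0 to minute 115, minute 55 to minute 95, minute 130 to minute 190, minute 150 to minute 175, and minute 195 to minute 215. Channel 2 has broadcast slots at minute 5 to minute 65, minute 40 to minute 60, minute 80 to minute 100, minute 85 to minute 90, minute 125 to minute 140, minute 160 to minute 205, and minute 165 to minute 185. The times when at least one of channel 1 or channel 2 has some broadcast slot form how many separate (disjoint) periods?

First set merges to minute 0 to minute 115, minute 130 to minute 190, minute 195 to minute 215.
Second set merges to minute 5 to minute 65, minute 80 to minute 100, minute 125 to minute 140, minute 160 to minute 205.
A ∪ B = minute 0 to minute 115, minute 125 to minute 215.
That is 2 disjoint pieces.

2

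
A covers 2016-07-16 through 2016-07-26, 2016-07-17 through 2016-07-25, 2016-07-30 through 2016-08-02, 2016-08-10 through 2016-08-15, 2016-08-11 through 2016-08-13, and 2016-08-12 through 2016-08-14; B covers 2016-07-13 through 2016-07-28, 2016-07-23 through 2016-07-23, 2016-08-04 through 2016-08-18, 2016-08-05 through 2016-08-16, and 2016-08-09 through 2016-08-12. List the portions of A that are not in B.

Merge the first list: 2016-07-16 through 2016-07-26, 2016-07-30 through 2016-08-02, 2016-08-10 through 2016-08-15.
Merge the second list: 2016-07-13 through 2016-07-28, 2016-08-04 through 2016-08-18.
2016-07-16 through 2016-07-26 lies entirely inside B → drops out.
2016-07-30 through 2016-08-02 is untouched.
2016-08-10 through 2016-08-15 lies entirely inside B → drops out.

2016-07-30 through 2016-08-02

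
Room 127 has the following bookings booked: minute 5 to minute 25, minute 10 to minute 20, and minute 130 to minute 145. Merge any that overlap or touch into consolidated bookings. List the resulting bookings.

minute 5 to minute 25, minute 130 to minute 145

minute 10 to minute 20 overlaps/touches minute 5 to minute 25 → extend to minute 5 to minute 25.
minute 130 to minute 145 is disjoint → start new block.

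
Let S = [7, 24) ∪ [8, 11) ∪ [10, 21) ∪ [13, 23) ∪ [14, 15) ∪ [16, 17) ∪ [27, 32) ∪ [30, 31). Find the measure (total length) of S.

Merged: [7, 24), [27, 32).
Lengths: 17 + 5 = 22.

22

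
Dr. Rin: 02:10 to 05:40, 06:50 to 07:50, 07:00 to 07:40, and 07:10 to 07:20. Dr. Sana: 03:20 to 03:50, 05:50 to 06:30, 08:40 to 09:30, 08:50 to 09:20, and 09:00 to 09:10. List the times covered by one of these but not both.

First set merges to 02:10–05:40, 06:50–07:50.
Second set merges to 03:20–03:50, 05:50–06:30, 08:40–09:30.
A but not B: 02:10–03:20, 03:50–05:40, 06:50–07:50.
B but not A: 05:50–06:30, 08:40–09:30.
Combining gives A △ B.

02:10–03:20, 03:50–05:40, 05:50–06:30, 06:50–07:50, 08:40–09:30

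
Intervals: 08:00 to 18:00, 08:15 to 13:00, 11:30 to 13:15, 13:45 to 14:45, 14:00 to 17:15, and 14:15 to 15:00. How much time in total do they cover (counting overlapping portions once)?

10 h

Merged: 08:00–18:00.
Length: 10 h.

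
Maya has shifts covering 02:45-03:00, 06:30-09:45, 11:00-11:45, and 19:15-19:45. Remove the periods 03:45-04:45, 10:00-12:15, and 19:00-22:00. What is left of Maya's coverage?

02:45-03:00: nothing removed.
06:30-09:45: nothing removed.
11:00-11:45: entirely removed.
19:15-19:45: entirely removed.

02:45-03:00, 06:30-09:45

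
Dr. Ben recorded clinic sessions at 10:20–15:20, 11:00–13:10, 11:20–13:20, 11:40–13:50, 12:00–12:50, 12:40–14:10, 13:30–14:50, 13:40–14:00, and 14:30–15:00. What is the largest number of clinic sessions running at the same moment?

6

Sweep endpoints in order; track running count of active intervals.
Peak of 6 reached at 12:40.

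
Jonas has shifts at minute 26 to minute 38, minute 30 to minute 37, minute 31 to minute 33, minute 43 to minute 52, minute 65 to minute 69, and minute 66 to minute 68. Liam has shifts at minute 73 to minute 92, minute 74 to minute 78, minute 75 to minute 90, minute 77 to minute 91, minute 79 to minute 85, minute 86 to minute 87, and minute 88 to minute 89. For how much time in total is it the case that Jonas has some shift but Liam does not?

A, merged: minute 26 to minute 38, minute 43 to minute 52, minute 65 to minute 69.
B, merged: minute 73 to minute 92.
A \ B = minute 26 to minute 38, minute 43 to minute 52, minute 65 to minute 69.
Total: 12 minutes + 9 minutes + 4 minutes = 25 minutes.

25 minutes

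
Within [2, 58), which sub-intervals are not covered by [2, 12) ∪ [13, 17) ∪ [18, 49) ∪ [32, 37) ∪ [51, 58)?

[12, 13) ∪ [17, 18) ∪ [49, 51)

Covered (merged): [2, 12), [13, 17), [18, 49), [51, 58).
Gaps within [2, 58): [12, 13), [17, 18), [49, 51).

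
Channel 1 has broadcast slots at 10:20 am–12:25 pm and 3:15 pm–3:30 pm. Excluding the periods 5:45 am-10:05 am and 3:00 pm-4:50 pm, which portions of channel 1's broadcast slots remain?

10:20 am–12:25 pm is untouched.
3:15 pm–3:30 pm lies entirely inside B → drops out.

10:20 am–12:25 pm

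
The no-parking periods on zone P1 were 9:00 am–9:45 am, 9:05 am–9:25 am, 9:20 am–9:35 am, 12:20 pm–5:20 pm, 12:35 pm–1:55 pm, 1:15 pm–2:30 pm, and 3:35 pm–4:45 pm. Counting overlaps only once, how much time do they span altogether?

5 h 45 min

Merged: 9:00 am–9:45 am, 12:20 pm–5:20 pm.
Lengths: 45 min + 5 h = 5 h 45 min.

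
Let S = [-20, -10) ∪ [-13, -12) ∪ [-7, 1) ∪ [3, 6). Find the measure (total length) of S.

21

Merged: [-20, -10), [-7, 1), [3, 6).
Lengths: 10 + 8 + 3 = 21.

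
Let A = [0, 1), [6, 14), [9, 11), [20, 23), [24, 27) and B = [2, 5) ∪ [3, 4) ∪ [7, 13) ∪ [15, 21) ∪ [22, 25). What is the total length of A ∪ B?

24

First set merges to [0, 1), [6, 14), [20, 23), [24, 27).
Second set merges to [2, 5), [7, 13), [15, 21), [22, 25).
A ∪ B = [0, 1), [2, 5), [6, 14), [15, 27).
Total: 1 + 3 + 8 + 12 = 24.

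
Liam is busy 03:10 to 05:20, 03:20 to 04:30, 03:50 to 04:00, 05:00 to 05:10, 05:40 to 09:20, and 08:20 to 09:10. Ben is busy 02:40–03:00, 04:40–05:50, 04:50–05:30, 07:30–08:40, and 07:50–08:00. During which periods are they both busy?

Merge the first list: 03:10-05:20, 05:40-09:20.
Merge the second list: 02:40-03:00, 04:40-05:50, 07:30-08:40.
03:10-05:20 overlaps B on 04:40-05:20.
05:40-09:20 overlaps B on 05:40-05:50, 07:30-08:40.

04:40-05:20, 05:40-05:50, 07:30-08:40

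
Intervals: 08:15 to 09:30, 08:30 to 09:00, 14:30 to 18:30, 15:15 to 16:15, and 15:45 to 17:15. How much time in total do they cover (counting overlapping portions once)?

5 h 15 min

Merged: 08:15-09:30, 14:30-18:30.
Lengths: 1 h 15 min + 4 h = 5 h 15 min.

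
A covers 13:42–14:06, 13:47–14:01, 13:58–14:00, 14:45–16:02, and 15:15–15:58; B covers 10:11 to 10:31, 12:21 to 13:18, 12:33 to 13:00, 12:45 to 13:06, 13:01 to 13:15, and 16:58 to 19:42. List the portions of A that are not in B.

13:42–14:06, 14:45–16:02

Merge the first list: 13:42–14:06, 14:45–16:02.
Merge the second list: 10:11–10:31, 12:21–13:18, 16:58–19:42.
13:42–14:06: no B overlap → unchanged.
14:45–16:02: no B overlap → unchanged.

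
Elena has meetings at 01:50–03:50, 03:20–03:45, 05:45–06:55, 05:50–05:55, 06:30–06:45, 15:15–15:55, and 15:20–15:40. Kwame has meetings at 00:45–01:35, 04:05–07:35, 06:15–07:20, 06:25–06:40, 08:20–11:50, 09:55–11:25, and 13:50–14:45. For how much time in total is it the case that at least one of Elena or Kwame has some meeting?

11 h 25 min

First set merges to 01:50–03:50, 05:45–06:55, 15:15–15:55.
Second set merges to 00:45–01:35, 04:05–07:35, 08:20–11:50, 13:50–14:45.
A ∪ B = 00:45–01:35, 01:50–03:50, 04:05–07:35, 08:20–11:50, 13:50–14:45, 15:15–15:55.
Total: 50 min + 2 h + 3 h 30 min + 3 h 30 min + 55 min + 40 min = 11 h 25 min.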